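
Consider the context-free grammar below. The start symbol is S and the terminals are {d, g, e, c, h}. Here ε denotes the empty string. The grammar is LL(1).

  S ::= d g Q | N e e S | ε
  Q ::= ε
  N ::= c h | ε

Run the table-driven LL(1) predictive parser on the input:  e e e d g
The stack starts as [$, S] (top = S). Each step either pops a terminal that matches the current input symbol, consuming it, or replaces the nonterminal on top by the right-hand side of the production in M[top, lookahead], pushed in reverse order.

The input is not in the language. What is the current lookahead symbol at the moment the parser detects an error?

d

step 1: stack=$ S  input=e e e d g $  — expand S ::= N e e S
step 2: stack=$ S e e N  input=e e e d g $  — expand N ::= ε
step 3: stack=$ S e e  input=e e e d g $  — match e
step 4: stack=$ S e  input=e e d g $  — match e
step 5: stack=$ S  input=e d g $  — expand S ::= N e e S
step 6: stack=$ S e e N  input=e d g $  — expand N ::= ε
step 7: stack=$ S e e  input=e d g $  — match e
step 8: stack=$ S e  input=d g $  — error: top is terminal e but lookahead is d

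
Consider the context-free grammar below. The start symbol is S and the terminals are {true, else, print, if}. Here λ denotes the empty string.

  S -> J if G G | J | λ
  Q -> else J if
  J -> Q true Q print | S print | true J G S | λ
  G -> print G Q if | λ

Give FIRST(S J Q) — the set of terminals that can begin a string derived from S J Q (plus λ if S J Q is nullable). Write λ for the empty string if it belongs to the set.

{else, if, print, true}

FIRST(Q) = {else}
FIRST(G) = {λ, print}
FIRST(S) = {λ, else, if, print, true}  (via J if G G, J)
FIRST(J) = {λ, else, if, print, true}  (via Q true Q print, S print)
FIRST(S J Q): take FIRST of each symbol in turn, carrying on past any symbol whose FIRST contains λ; result {else, if, print, true}.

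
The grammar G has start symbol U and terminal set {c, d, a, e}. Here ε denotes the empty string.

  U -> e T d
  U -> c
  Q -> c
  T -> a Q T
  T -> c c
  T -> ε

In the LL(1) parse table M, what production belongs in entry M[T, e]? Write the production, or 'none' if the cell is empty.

none

FIRST(U) = {c, e}
FIRST(Q) = {c}
FIRST(T) = {ε, a, c}
FOLLOW(U) includes $ since U is the start symbol.
FOLLOW(T): in U->e T d, T is followed by d with FIRST {d}; in T->a Q T, the suffix after T is empty (adds nothing new). Thus FOLLOW(T) = {d}.
For T -> a Q T: FIRST(a Q T) = {a}, so it goes in M[T, t] for t ∈ {a}.
For T -> c c: FIRST(c c) = {c}, so it goes in M[T, t] for t ∈ {c}.
For T -> ε: FIRST(ε) = {ε}, so it goes in M[T, t] for t ∈ {}; since ε ∈ FIRST, also for every t ∈ FOLLOW(T) = {d}.
None of these place a production in M[T, e].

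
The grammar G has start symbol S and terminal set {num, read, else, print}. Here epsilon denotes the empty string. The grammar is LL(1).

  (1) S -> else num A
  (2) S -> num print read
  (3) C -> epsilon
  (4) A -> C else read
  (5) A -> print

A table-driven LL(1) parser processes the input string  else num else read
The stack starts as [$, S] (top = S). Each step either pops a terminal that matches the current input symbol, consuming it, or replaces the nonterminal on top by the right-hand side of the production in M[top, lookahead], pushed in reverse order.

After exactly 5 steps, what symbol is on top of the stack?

step 1: stack=$ S  input=else num else read $  — expand S -> else num A
step 2: stack=$ A num else  input=else num else read $  — match else
step 3: stack=$ A num  input=num else read $  — match num
step 4: stack=$ A  input=else read $  — expand A -> C else read
step 5: stack=$ read else C  input=else read $  — expand C -> epsilon
Stack after step 5: $ read else (top = else).

else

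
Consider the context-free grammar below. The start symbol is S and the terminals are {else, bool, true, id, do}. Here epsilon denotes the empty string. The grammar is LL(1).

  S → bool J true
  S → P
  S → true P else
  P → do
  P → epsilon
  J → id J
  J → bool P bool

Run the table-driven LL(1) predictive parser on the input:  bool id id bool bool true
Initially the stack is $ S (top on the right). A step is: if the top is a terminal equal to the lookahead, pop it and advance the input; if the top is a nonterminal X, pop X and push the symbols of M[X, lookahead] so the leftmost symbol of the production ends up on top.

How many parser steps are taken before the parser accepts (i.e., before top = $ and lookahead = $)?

      Stack               Input                        Action
   1  $ S                 bool id id bool bool true $  expand S → bool J true
   2  $ true J bool       bool id id bool bool true $  match bool
   3  $ true J            id id bool bool true $       expand J → id J
   4  $ true J id         id id bool bool true $       match id
   5  $ true J            id bool bool true $          expand J → id J
   6  $ true J id         id bool bool true $          match id
   7  $ true J            bool bool true $             expand J → bool P bool
   8  $ true bool P bool  bool bool true $             match bool
   9  $ true bool P       bool true $                  expand P → epsilon
  10  $ true bool         bool true $                  match bool
  11  $ true              true $                       match true
Accept reached after 11 steps.

11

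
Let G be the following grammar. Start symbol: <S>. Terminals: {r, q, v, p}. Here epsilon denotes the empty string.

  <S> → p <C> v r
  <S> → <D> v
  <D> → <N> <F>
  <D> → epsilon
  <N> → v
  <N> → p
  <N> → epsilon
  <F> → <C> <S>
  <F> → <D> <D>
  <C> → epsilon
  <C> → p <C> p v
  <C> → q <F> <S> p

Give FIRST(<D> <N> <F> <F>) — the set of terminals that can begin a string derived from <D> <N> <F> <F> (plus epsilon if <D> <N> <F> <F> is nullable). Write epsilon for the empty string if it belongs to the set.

{epsilon, p, q, v}

FIRST(<N>): from <N>→v we get {v}; from <N>→p we get {p}; from <N>→epsilon we get {epsilon}. So FIRST(<N>) = {epsilon, p, v}.
FIRST(<C>): from <C>→epsilon we get {epsilon}; from <C>→p <C> p v we get {p}; from <C>→q <F> <S> p we get {q}. So FIRST(<C>) = {epsilon, p, q}.
FIRST(<S>): from <S>→p <C> v r we get {p}; from <S>→<D> v we get {p, q, v}. So FIRST(<S>) = {p, q, v}.
FIRST(<D>): from <D>→<N> <F> we get {epsilon, p, q, v}; from <D>→epsilon we get {epsilon}. So FIRST(<D>) = {epsilon, p, q, v}.
FIRST(<F>): from <F>→<C> <S> we get {p, q, v}; from <F>→<D> <D> we get {epsilon, p, q, v}. So FIRST(<F>) = {epsilon, p, q, v}.
FIRST(<D> <N> <F> <F>): take FIRST of each symbol in turn, carrying on past any symbol whose FIRST contains epsilon; result {epsilon, p, q, v}.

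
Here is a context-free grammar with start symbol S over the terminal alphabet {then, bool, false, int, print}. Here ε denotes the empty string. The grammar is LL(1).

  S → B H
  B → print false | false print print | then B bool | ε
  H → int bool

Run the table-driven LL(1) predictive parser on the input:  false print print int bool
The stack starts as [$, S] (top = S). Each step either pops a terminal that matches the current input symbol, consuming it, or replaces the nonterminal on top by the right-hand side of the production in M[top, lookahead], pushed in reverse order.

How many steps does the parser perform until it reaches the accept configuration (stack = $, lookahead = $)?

8

step 1: stack=$ S  input=false print print int bool $  — expand S → B H
step 2: stack=$ H B  input=false print print int bool $  — expand B → false print print
step 3: stack=$ H print print false  input=false print print int bool $  — match false
step 4: stack=$ H print print  input=print print int bool $  — match print
step 5: stack=$ H print  input=print int bool $  — match print
step 6: stack=$ H  input=int bool $  — expand H → int bool
step 7: stack=$ bool int  input=int bool $  — match int
step 8: stack=$ bool  input=bool $  — match bool
Accept reached after 8 steps.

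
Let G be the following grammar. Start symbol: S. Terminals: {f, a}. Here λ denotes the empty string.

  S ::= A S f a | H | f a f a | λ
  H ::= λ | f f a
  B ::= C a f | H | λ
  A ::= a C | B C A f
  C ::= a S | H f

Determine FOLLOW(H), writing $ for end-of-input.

{$, a, f}

FIRST(H) = {λ, f}
FIRST(C) = {a, f}  (via H f)
FIRST(B) = {λ, a, f}  (via C a f, H)
FIRST(A) = {a, f}  (via B C A f)
FIRST(S) = {λ, a, f}  (via A S f a, H)
FOLLOW(S) includes $ since S is the start symbol.
FOLLOW(B): in A::=B C A f, B is followed by C A f with FIRST {a, f}. Thus FOLLOW(B) = {a, f}.
FOLLOW(A): in S::=A S f a, A is followed by S f a with FIRST {a, f}; in A::=B C A f, A is followed by f with FIRST {f}. Thus FOLLOW(A) = {a, f}.
FOLLOW(C): in B::=C a f, C is followed by a f with FIRST {a}; in A::=a C, the suffix after C is empty, so FOLLOW(C) ⊇ FOLLOW(A) = {a, f}; in A::=B C A f, C is followed by A f with FIRST {a, f}. Thus FOLLOW(C) = {a, f}.
FOLLOW(S): in S::=A S f a, S is followed by f a with FIRST {f}; in C::=a S, the suffix after S is empty, so FOLLOW(S) ⊇ FOLLOW(C) = {a, f}. Thus FOLLOW(S) = {$, a, f}.
FOLLOW(H): in S::=H, the suffix after H is empty, so FOLLOW(H) ⊇ FOLLOW(S) = {$, a, f}; in B::=H, the suffix after H is empty, so FOLLOW(H) ⊇ FOLLOW(B) = {a, f}; in C::=H f, H is followed by f with FIRST {f}. Thus FOLLOW(H) = {$, a, f}.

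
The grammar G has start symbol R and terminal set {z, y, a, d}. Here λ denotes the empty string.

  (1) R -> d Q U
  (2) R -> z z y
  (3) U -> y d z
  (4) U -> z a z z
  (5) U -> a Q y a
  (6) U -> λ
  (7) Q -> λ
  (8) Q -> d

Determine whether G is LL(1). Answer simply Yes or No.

FIRST(R) = {d, z}
FIRST(U) = {λ, a, y, z}
FIRST(Q) = {λ, d}
FOLLOW(R) = {$}
FOLLOW(U) = {$}
FOLLOW(Q) = {$, a, y, z}
Each cell of M receives at most one production.

Yes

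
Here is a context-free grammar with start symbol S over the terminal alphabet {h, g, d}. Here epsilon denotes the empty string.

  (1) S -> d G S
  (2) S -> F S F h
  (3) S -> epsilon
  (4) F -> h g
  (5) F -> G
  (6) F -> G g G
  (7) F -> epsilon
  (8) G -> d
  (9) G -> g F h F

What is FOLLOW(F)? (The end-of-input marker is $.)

FIRST(G) = {d, g}
FIRST(F) = {epsilon, d, g, h}  (via G, G g G)
FIRST(S) = {epsilon, d, g, h}  (via F S F h)
FOLLOW(S) includes $ since S is the start symbol.
FOLLOW(S): in S->d G S, the suffix after S is empty (adds nothing new); in S->F S F h, S is followed by F h with FIRST {d, g, h}. Thus FOLLOW(S) = {$, d, g, h}.
FOLLOW(F): in S->F S F h (occurrence 1), F is followed by S F h with FIRST {d, g, h}; in S->F S F h (occurrence 2), F is followed by h with FIRST {h}; in G->g F h F (occurrence 1), F is followed by h F with FIRST {h}; in G->g F h F (occurrence 2), the suffix after F is empty, so FOLLOW(F) ⊇ FOLLOW(G) = {$, d, g, h}. Thus FOLLOW(F) = {$, d, g, h}.
FOLLOW(G): in S->d G S, G is followed by S with FIRST {epsilon, d, g, h}; in S->d G S, the suffix after G is nullable, so FOLLOW(G) ⊇ FOLLOW(S) = {$, d, g, h}; in F->G, the suffix after G is empty, so FOLLOW(G) ⊇ FOLLOW(F) = {$, d, g, h}; in F->G g G (occurrence 1), G is followed by g G with FIRST {g}; in F->G g G (occurrence 2), the suffix after G is empty, so FOLLOW(G) ⊇ FOLLOW(F) = {$, d, g, h}. Thus FOLLOW(G) = {$, d, g, h}.

{$, d, g, h}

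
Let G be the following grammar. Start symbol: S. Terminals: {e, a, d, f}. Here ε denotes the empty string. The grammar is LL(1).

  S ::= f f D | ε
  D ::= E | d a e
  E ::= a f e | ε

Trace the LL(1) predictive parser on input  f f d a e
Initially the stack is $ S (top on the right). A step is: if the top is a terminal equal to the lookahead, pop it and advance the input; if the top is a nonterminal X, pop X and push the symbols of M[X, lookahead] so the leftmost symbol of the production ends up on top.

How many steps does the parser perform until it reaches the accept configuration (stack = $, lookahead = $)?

step 1: stack=$ S  input=f f d a e $  — expand S ::= f f D
step 2: stack=$ D f f  input=f f d a e $  — match f
step 3: stack=$ D f  input=f d a e $  — match f
step 4: stack=$ D  input=d a e $  — expand D ::= d a e
step 5: stack=$ e a d  input=d a e $  — match d
step 6: stack=$ e a  input=a e $  — match a
step 7: stack=$ e  input=e $  — match e
Accept reached after 7 steps.

7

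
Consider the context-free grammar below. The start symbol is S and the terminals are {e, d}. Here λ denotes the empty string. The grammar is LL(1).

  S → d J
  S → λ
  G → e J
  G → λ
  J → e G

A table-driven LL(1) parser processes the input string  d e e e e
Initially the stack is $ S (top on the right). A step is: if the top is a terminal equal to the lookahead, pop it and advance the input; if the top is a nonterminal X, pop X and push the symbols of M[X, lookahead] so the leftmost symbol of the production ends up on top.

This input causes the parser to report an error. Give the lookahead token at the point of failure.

      Stack  Input        Action
   1  $ S    d e e e e $  expand S → d J
   2  $ J d  d e e e e $  match d
   3  $ J    e e e e $    expand J → e G
   4  $ G e  e e e e $    match e
   5  $ G    e e e $      expand G → e J
   6  $ J e  e e e $      match e
   7  $ J    e e $        expand J → e G
   8  $ G e  e e $        match e
   9  $ G    e $          expand G → e J
  10  $ J e  e $          match e
  11  $ J    $            error: M[J, $] is empty

$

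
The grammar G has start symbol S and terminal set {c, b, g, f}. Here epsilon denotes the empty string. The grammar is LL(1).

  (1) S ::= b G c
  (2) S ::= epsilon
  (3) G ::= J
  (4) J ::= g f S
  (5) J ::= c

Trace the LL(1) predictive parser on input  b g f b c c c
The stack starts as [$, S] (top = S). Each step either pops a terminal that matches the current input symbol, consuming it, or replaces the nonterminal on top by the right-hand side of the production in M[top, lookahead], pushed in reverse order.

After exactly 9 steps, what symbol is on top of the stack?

     Stack      Input            Action
  1  $ S        b g f b c c c $  expand S ::= b G c
  2  $ c G b    b g f b c c c $  match b
  3  $ c G      g f b c c c $    expand G ::= J
  4  $ c J      g f b c c c $    expand J ::= g f S
  5  $ c S f g  g f b c c c $    match g
  6  $ c S f    f b c c c $      match f
  7  $ c S      b c c c $        expand S ::= b G c
  8  $ c c G b  b c c c $        match b
  9  $ c c G    c c c $          expand G ::= J
Stack after step 9: $ c c J (top = J).

J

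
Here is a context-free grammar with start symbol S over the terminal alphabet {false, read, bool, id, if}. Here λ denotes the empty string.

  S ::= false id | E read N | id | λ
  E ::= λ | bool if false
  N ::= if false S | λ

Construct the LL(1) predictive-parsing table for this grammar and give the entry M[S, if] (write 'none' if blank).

FIRST(E): from E::=λ we get {λ}; from E::=bool if false we get {bool}. So FIRST(E) = {λ, bool}.
FIRST(N): from N::=if false S we get {if}; from N::=λ we get {λ}. So FIRST(N) = {λ, if}.
FIRST(S): from S::=false id we get {false}; from S::=E read N we get {bool, read}; from S::=id we get {id}; from S::=λ we get {λ}. So FIRST(S) = {λ, bool, false, id, read}.
FOLLOW(S) includes $ since S is the start symbol.
FOLLOW(S): in N::=if false S, the suffix after S is empty, so FOLLOW(S) ⊇ FOLLOW(N) = {$}. Thus FOLLOW(S) = {$}.
FOLLOW(N): in S::=E read N, the suffix after N is empty, so FOLLOW(N) ⊇ FOLLOW(S) = {$}. Thus FOLLOW(N) = {$}.
For S ::= false id: FIRST(false id) = {false}, so it goes in M[S, t] for t ∈ {false}.
For S ::= E read N: FIRST(E read N) = {bool, read}, so it goes in M[S, t] for t ∈ {bool, read}.
For S ::= id: FIRST(id) = {id}, so it goes in M[S, t] for t ∈ {id}.
For S ::= λ: FIRST(λ) = {λ}, so it goes in M[S, t] for t ∈ {}; since λ ∈ FIRST, also for every t ∈ FOLLOW(S) = {$}.
None of these place a production in M[S, if].

none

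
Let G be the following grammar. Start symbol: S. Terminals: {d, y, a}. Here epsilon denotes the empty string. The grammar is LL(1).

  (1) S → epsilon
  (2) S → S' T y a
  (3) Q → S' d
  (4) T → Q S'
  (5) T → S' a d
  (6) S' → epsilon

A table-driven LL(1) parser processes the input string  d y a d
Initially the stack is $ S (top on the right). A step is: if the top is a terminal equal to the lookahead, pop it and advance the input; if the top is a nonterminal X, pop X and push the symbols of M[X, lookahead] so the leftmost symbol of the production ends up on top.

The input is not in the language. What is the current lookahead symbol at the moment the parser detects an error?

      Stack          Input      Action
   1  $ S            d y a d $  expand S → S' T y a
   2  $ a y T S'     d y a d $  expand S' → epsilon
   3  $ a y T        d y a d $  expand T → Q S'
   4  $ a y S' Q     d y a d $  expand Q → S' d
   5  $ a y S' d S'  d y a d $  expand S' → epsilon
   6  $ a y S' d     d y a d $  match d
   7  $ a y S'       y a d $    expand S' → epsilon
   8  $ a y          y a d $    match y
   9  $ a            a d $      match a
  10  $              d $        error: stack empty but input remains

d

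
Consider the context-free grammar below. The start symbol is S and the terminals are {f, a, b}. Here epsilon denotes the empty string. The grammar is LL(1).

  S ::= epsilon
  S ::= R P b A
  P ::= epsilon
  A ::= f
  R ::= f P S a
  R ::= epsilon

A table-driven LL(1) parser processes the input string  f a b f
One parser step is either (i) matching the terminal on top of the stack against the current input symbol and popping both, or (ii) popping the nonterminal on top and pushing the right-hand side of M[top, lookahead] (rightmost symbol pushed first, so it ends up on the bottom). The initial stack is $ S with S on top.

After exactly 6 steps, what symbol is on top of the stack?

P

step 1: stack=$ S  input=f a b f $  — expand S ::= R P b A
step 2: stack=$ A b P R  input=f a b f $  — expand R ::= f P S a
step 3: stack=$ A b P a S P f  input=f a b f $  — match f
step 4: stack=$ A b P a S P  input=a b f $  — expand P ::= epsilon
step 5: stack=$ A b P a S  input=a b f $  — expand S ::= epsilon
step 6: stack=$ A b P a  input=a b f $  — match a
Stack after step 6: $ A b P (top = P).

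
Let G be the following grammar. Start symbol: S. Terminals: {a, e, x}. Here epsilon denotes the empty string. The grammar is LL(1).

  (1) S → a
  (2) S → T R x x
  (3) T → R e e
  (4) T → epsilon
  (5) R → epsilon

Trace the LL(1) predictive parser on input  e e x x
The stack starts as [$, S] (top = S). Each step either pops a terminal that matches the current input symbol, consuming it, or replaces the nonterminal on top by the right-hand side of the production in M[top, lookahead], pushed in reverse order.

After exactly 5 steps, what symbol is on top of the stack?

     Stack          Input      Action
  1  $ S            e e x x $  expand S → T R x x
  2  $ x x R T      e e x x $  expand T → R e e
  3  $ x x R e e R  e e x x $  expand R → epsilon
  4  $ x x R e e    e e x x $  match e
  5  $ x x R e      e x x $    match e
Stack after step 5: $ x x R (top = R).

R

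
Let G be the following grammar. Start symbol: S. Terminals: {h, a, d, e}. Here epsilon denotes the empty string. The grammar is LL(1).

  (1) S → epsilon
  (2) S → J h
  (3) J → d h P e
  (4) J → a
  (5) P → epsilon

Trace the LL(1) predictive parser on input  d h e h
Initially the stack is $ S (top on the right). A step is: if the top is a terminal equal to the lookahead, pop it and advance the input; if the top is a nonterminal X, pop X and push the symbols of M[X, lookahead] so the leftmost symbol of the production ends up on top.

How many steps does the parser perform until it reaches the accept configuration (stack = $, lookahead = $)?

     Stack        Input      Action
  1  $ S          d h e h $  expand S → J h
  2  $ h J        d h e h $  expand J → d h P e
  3  $ h e P h d  d h e h $  match d
  4  $ h e P h    h e h $    match h
  5  $ h e P      e h $      expand P → epsilon
  6  $ h e        e h $      match e
  7  $ h          h $        match h
Accept reached after 7 steps.

7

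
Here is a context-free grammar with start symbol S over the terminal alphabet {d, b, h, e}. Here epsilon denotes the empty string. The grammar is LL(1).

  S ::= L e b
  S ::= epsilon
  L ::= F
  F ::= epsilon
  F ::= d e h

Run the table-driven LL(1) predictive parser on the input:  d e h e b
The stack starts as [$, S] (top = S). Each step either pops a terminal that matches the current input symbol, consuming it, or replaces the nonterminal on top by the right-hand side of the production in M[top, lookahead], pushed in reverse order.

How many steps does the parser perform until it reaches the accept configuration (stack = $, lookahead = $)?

8

step 1: stack=$ S  input=d e h e b $  — expand S ::= L e b
step 2: stack=$ b e L  input=d e h e b $  — expand L ::= F
step 3: stack=$ b e F  input=d e h e b $  — expand F ::= d e h
step 4: stack=$ b e h e d  input=d e h e b $  — match d
step 5: stack=$ b e h e  input=e h e b $  — match e
step 6: stack=$ b e h  input=h e b $  — match h
step 7: stack=$ b e  input=e b $  — match e
step 8: stack=$ b  input=b $  — match b
Accept reached after 8 steps.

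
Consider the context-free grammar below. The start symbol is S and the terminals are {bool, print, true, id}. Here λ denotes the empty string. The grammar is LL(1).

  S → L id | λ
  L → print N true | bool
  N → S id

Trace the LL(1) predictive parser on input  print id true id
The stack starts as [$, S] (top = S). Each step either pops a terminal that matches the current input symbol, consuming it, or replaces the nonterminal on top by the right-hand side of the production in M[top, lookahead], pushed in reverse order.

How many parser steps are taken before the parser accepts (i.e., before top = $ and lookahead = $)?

8

step 1: stack=$ S  input=print id true id $  — expand S → L id
step 2: stack=$ id L  input=print id true id $  — expand L → print N true
step 3: stack=$ id true N print  input=print id true id $  — match print
step 4: stack=$ id true N  input=id true id $  — expand N → S id
step 5: stack=$ id true id S  input=id true id $  — expand S → λ
step 6: stack=$ id true id  input=id true id $  — match id
step 7: stack=$ id true  input=true id $  — match true
step 8: stack=$ id  input=id $  — match id
Accept reached after 8 steps.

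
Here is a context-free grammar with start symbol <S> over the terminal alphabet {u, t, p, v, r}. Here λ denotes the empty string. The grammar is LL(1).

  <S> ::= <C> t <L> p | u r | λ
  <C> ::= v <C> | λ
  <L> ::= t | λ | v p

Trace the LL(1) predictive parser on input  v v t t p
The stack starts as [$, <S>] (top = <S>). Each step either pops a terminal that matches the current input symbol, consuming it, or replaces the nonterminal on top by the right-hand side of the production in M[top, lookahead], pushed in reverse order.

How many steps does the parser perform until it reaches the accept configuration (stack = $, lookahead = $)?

10

      Stack            Input        Action
   1  $ <S>            v v t t p $  expand <S> ::= <C> t <L> p
   2  $ p <L> t <C>    v v t t p $  expand <C> ::= v <C>
   3  $ p <L> t <C> v  v v t t p $  match v
   4  $ p <L> t <C>    v t t p $    expand <C> ::= v <C>
   5  $ p <L> t <C> v  v t t p $    match v
   6  $ p <L> t <C>    t t p $      expand <C> ::= λ
   7  $ p <L> t        t t p $      match t
   8  $ p <L>          t p $        expand <L> ::= t
   9  $ p t            t p $        match t
  10  $ p              p $          match p
Accept reached after 10 steps.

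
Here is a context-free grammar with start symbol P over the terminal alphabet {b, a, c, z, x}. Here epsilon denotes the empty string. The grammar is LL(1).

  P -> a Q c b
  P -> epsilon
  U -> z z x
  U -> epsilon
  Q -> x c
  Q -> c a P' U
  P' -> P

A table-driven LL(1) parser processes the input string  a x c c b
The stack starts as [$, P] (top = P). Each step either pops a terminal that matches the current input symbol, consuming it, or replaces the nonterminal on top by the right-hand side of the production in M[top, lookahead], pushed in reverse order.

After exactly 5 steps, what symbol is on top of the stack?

step 1: stack=$ P  input=a x c c b $  — expand P -> a Q c b
step 2: stack=$ b c Q a  input=a x c c b $  — match a
step 3: stack=$ b c Q  input=x c c b $  — expand Q -> x c
step 4: stack=$ b c c x  input=x c c b $  — match x
step 5: stack=$ b c c  input=c c b $  — match c
Stack after step 5: $ b c (top = c).

c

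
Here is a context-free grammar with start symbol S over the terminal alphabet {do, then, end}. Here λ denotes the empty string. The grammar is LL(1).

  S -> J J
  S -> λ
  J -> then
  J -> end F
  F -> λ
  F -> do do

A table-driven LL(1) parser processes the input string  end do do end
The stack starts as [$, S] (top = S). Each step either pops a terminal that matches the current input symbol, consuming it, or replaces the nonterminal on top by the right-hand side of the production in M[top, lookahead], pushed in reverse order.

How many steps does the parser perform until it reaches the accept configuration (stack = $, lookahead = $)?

     Stack      Input            Action
  1  $ S        end do do end $  expand S -> J J
  2  $ J J      end do do end $  expand J -> end F
  3  $ J F end  end do do end $  match end
  4  $ J F      do do end $      expand F -> do do
  5  $ J do do  do do end $      match do
  6  $ J do     do end $         match do
  7  $ J        end $            expand J -> end F
  8  $ F end    end $            match end
  9  $ F        $                expand F -> λ
Accept reached after 9 steps.

9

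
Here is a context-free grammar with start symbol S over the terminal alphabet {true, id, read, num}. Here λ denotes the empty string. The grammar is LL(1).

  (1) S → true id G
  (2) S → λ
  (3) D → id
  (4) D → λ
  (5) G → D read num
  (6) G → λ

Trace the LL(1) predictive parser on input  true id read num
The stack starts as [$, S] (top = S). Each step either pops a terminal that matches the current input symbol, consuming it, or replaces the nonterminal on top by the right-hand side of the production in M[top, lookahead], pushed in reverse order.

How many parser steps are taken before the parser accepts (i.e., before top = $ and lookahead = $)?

7

step 1: stack=$ S  input=true id read num $  — expand S → true id G
step 2: stack=$ G id true  input=true id read num $  — match true
step 3: stack=$ G id  input=id read num $  — match id
step 4: stack=$ G  input=read num $  — expand G → D read num
step 5: stack=$ num read D  input=read num $  — expand D → λ
step 6: stack=$ num read  input=read num $  — match read
step 7: stack=$ num  input=num $  — match num
Accept reached after 7 steps.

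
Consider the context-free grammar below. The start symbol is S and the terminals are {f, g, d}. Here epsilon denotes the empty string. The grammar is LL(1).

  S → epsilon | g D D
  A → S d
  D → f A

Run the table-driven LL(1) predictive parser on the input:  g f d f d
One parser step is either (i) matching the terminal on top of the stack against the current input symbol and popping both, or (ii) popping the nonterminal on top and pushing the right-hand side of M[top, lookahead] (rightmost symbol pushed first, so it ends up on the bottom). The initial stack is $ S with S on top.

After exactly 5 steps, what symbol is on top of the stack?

     Stack    Input        Action
  1  $ S      g f d f d $  expand S → g D D
  2  $ D D g  g f d f d $  match g
  3  $ D D    f d f d $    expand D → f A
  4  $ D A f  f d f d $    match f
  5  $ D A    d f d $      expand A → S d
Stack after step 5: $ D d S (top = S).

S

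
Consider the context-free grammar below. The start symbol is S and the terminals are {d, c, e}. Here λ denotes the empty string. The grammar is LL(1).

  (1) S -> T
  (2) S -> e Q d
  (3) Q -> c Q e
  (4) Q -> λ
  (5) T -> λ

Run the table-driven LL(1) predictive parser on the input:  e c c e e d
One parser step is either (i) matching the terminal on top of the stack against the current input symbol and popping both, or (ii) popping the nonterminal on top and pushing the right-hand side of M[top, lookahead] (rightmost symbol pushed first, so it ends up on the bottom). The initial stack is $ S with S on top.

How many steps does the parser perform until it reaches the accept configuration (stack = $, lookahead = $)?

10

step 1: stack=$ S  input=e c c e e d $  — expand S -> e Q d
step 2: stack=$ d Q e  input=e c c e e d $  — match e
step 3: stack=$ d Q  input=c c e e d $  — expand Q -> c Q e
step 4: stack=$ d e Q c  input=c c e e d $  — match c
step 5: stack=$ d e Q  input=c e e d $  — expand Q -> c Q e
step 6: stack=$ d e e Q c  input=c e e d $  — match c
step 7: stack=$ d e e Q  input=e e d $  — expand Q -> λ
step 8: stack=$ d e e  input=e e d $  — match e
step 9: stack=$ d e  input=e d $  — match e
step 10: stack=$ d  input=d $  — match d
Accept reached after 10 steps.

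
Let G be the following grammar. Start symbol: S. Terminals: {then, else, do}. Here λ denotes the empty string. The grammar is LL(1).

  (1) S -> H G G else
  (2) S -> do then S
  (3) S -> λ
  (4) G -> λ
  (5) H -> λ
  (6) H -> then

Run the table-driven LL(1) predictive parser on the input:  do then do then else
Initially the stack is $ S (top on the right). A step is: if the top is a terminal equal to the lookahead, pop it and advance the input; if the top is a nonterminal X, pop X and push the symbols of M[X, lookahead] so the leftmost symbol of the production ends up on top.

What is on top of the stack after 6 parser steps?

S

     Stack        Input                   Action
  1  $ S          do then do then else $  expand S -> do then S
  2  $ S then do  do then do then else $  match do
  3  $ S then     then do then else $     match then
  4  $ S          do then else $          expand S -> do then S
  5  $ S then do  do then else $          match do
  6  $ S then     then else $             match then
Stack after step 6: $ S (top = S).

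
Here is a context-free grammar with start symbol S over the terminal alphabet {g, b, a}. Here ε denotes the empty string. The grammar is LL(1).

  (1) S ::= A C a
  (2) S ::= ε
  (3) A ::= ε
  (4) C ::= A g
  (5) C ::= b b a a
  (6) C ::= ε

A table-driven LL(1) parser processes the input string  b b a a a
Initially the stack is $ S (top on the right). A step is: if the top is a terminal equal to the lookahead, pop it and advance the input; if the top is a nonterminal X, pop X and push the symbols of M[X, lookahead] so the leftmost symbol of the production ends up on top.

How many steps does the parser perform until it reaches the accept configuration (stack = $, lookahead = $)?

step 1: stack=$ S  input=b b a a a $  — expand S ::= A C a
step 2: stack=$ a C A  input=b b a a a $  — expand A ::= ε
step 3: stack=$ a C  input=b b a a a $  — expand C ::= b b a a
step 4: stack=$ a a a b b  input=b b a a a $  — match b
step 5: stack=$ a a a b  input=b a a a $  — match b
step 6: stack=$ a a a  input=a a a $  — match a
step 7: stack=$ a a  input=a a $  — match a
step 8: stack=$ a  input=a $  — match a
Accept reached after 8 steps.

8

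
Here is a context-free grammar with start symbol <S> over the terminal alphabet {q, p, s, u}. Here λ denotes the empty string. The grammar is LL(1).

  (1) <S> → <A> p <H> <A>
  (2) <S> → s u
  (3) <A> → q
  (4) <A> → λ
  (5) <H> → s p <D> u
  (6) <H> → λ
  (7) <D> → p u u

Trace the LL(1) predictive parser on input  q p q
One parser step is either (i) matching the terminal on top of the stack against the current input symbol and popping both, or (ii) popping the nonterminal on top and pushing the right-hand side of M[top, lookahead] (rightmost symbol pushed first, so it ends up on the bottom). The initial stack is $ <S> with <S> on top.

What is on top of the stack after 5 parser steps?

<A>

step 1: stack=$ <S>  input=q p q $  — expand <S> → <A> p <H> <A>
step 2: stack=$ <A> <H> p <A>  input=q p q $  — expand <A> → q
step 3: stack=$ <A> <H> p q  input=q p q $  — match q
step 4: stack=$ <A> <H> p  input=p q $  — match p
step 5: stack=$ <A> <H>  input=q $  — expand <H> → λ
Stack after step 5: $ <A> (top = <A>).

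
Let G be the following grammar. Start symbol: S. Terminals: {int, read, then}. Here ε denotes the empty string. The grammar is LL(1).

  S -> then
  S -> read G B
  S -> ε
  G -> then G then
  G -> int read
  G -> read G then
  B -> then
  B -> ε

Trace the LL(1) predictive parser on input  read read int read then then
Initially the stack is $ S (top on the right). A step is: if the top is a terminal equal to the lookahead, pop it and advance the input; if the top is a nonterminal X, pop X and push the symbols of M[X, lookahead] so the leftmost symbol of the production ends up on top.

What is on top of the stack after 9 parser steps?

then

     Stack              Input                           Action
  1  $ S                read read int read then then $  expand S -> read G B
  2  $ B G read         read read int read then then $  match read
  3  $ B G              read int read then then $       expand G -> read G then
  4  $ B then G read    read int read then then $       match read
  5  $ B then G         int read then then $            expand G -> int read
  6  $ B then read int  int read then then $            match int
  7  $ B then read      read then then $                match read
  8  $ B then           then then $                     match then
  9  $ B                then $                          expand B -> then
Stack after step 9: $ then (top = then).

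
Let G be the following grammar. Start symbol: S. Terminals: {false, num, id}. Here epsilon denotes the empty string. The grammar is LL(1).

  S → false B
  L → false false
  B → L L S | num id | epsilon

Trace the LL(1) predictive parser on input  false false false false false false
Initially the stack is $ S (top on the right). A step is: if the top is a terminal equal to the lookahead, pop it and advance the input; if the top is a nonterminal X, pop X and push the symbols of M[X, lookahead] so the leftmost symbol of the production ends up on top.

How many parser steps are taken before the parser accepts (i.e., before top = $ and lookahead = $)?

12

step 1: stack=$ S  input=false false false false false false $  — expand S → false B
step 2: stack=$ B false  input=false false false false false false $  — match false
step 3: stack=$ B  input=false false false false false $  — expand B → L L S
step 4: stack=$ S L L  input=false false false false false $  — expand L → false false
step 5: stack=$ S L false false  input=false false false false false $  — match false
step 6: stack=$ S L false  input=false false false false $  — match false
step 7: stack=$ S L  input=false false false $  — expand L → false false
step 8: stack=$ S false false  input=false false false $  — match false
step 9: stack=$ S false  input=false false $  — match false
step 10: stack=$ S  input=false $  — expand S → false B
step 11: stack=$ B false  input=false $  — match false
step 12: stack=$ B  input=$  — expand B → epsilon
Accept reached after 12 steps.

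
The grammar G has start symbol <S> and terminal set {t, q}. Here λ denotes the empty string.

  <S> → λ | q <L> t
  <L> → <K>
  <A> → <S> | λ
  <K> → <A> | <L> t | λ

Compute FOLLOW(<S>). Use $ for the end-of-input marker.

FIRST(<S>) = {λ, q}
FIRST(<A>) = {λ, q}  (via <S>)
FIRST(<L>) = {λ, q, t}  (via <K>)
FIRST(<K>) = {λ, q, t}  (via <A>, <L> t)
FOLLOW(<S>) includes $ since <S> is the start symbol.
FOLLOW(<L>): in <S>→q <L> t, <L> is followed by t with FIRST {t}; in <K>→<L> t, <L> is followed by t with FIRST {t}. Thus FOLLOW(<L>) = {t}.
FOLLOW(<K>): in <L>→<K>, the suffix after <K> is empty, so FOLLOW(<K>) ⊇ FOLLOW(<L>) = {t}. Thus FOLLOW(<K>) = {t}.
FOLLOW(<A>): in <K>→<A>, the suffix after <A> is empty, so FOLLOW(<A>) ⊇ FOLLOW(<K>) = {t}. Thus FOLLOW(<A>) = {t}.
FOLLOW(<S>): in <A>→<S>, the suffix after <S> is empty, so FOLLOW(<S>) ⊇ FOLLOW(<A>) = {t}. Thus FOLLOW(<S>) = {$, t}.

{$, t}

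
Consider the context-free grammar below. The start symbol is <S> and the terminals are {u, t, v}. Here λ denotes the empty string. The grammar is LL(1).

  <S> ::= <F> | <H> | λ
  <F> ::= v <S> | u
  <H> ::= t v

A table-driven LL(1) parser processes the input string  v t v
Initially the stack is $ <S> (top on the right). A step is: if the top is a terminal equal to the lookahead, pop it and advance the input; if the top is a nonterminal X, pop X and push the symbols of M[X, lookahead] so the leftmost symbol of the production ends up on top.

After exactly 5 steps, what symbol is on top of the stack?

     Stack    Input    Action
  1  $ <S>    v t v $  expand <S> ::= <F>
  2  $ <F>    v t v $  expand <F> ::= v <S>
  3  $ <S> v  v t v $  match v
  4  $ <S>    t v $    expand <S> ::= <H>
  5  $ <H>    t v $    expand <H> ::= t v
Stack after step 5: $ v t (top = t).

t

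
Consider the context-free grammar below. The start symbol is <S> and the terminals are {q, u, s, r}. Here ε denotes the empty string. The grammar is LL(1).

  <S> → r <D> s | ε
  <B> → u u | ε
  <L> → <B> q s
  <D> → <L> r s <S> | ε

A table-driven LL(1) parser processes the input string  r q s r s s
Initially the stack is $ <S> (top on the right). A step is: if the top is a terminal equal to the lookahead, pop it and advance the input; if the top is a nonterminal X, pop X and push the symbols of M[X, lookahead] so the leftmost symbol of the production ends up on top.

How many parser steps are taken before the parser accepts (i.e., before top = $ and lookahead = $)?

step 1: stack=$ <S>  input=r q s r s s $  — expand <S> → r <D> s
step 2: stack=$ s <D> r  input=r q s r s s $  — match r
step 3: stack=$ s <D>  input=q s r s s $  — expand <D> → <L> r s <S>
step 4: stack=$ s <S> s r <L>  input=q s r s s $  — expand <L> → <B> q s
step 5: stack=$ s <S> s r s q <B>  input=q s r s s $  — expand <B> → ε
step 6: stack=$ s <S> s r s q  input=q s r s s $  — match q
step 7: stack=$ s <S> s r s  input=s r s s $  — match s
step 8: stack=$ s <S> s r  input=r s s $  — match r
step 9: stack=$ s <S> s  input=s s $  — match s
step 10: stack=$ s <S>  input=s $  — expand <S> → ε
step 11: stack=$ s  input=s $  — match s
Accept reached after 11 steps.

11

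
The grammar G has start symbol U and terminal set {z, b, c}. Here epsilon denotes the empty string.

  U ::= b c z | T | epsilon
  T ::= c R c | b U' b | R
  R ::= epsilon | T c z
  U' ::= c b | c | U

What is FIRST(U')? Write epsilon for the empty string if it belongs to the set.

{epsilon, b, c}

FIRST(U) = {epsilon, b, c}  (via T)
FIRST(U') = {epsilon, b, c}  (via U)
FIRST(T) = {epsilon, b, c}  (via R)
FIRST(R) = {epsilon, b, c}  (via T c z)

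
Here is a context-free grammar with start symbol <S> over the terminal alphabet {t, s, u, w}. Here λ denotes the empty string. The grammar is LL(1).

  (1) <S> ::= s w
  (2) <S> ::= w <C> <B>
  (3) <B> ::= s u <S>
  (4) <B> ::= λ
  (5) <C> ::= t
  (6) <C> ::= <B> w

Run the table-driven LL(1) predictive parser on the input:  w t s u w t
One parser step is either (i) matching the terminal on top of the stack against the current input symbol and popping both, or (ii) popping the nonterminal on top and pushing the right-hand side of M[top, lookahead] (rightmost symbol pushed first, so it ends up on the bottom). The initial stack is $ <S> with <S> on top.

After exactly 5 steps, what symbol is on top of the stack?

step 1: stack=$ <S>  input=w t s u w t $  — expand <S> ::= w <C> <B>
step 2: stack=$ <B> <C> w  input=w t s u w t $  — match w
step 3: stack=$ <B> <C>  input=t s u w t $  — expand <C> ::= t
step 4: stack=$ <B> t  input=t s u w t $  — match t
step 5: stack=$ <B>  input=s u w t $  — expand <B> ::= s u <S>
Stack after step 5: $ <S> u s (top = s).

s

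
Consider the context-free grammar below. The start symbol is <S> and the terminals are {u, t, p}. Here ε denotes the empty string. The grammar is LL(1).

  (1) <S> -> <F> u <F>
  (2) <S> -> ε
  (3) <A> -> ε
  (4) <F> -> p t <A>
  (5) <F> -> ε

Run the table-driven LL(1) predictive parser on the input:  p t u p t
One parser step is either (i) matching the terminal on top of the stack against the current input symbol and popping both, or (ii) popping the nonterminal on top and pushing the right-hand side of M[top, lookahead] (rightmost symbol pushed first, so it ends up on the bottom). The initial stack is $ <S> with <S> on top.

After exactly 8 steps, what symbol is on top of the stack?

t

     Stack            Input        Action
  1  $ <S>            p t u p t $  expand <S> -> <F> u <F>
  2  $ <F> u <F>      p t u p t $  expand <F> -> p t <A>
  3  $ <F> u <A> t p  p t u p t $  match p
  4  $ <F> u <A> t    t u p t $    match t
  5  $ <F> u <A>      u p t $      expand <A> -> ε
  6  $ <F> u          u p t $      match u
  7  $ <F>            p t $        expand <F> -> p t <A>
  8  $ <A> t p        p t $        match p
Stack after step 8: $ <A> t (top = t).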